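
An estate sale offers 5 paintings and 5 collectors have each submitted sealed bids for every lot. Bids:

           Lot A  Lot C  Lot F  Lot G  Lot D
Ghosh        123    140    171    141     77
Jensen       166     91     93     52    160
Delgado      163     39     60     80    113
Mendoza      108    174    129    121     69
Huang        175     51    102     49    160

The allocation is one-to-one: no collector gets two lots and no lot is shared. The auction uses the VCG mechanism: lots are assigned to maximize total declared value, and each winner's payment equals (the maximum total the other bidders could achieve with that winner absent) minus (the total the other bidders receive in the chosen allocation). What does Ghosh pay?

Ghosh pays $10.

Efficient allocation: Ghosh→Lot F ($171), Jensen→Lot D ($160), Delgado→Lot G ($80), Mendoza→Lot C ($174), Huang→Lot A ($175); total welfare W = $760.
Ghosh receives Lot F at value $171, so the others get W − 171 = $589.
Without Ghosh: best allocation of the remaining 4 bidders over all 5 lots is Jensen→Lot D ($160), Delgado→Lot A ($163), Mendoza→Lot C ($174), Huang→Lot F ($102), total $599.
VCG payment = (others' best without Ghosh) − (others' welfare with Ghosh) = 599 − 589 = $10.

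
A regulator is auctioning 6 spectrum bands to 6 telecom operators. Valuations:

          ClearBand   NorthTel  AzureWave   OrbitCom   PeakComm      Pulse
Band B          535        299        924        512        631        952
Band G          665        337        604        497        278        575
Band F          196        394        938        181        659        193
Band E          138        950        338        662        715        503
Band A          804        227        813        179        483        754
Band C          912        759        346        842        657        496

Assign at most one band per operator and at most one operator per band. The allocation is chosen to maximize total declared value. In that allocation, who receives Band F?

Treat this as an assignment problem: match each operator to one band.
Optimal: ClearBand→Band G ($665M), NorthTel→Band E ($950M), AzureWave→Band A ($813M), OrbitCom→Band C ($842M), PeakComm→Band F ($659M), Pulse→Band B ($952M) — total 665+950+813+842+659+952 = $4881M.
Column-greedy (each band in turn goes to its best remaining operator) gives $4830M, worse by 51.
Next-best assignment: ClearBand→Band G, NorthTel→Band E, AzureWave→Band F, OrbitCom→Band C, PeakComm→Band A, Pulse→Band B = $4830M.
No other one-to-one assignment exceeds $4881M.
PeakComm's own top band is Band E ($715M), but forcing PeakComm→Band E and reassigning the rest optimally gives only $4665M — worse by 216.

PeakComm receives Band F.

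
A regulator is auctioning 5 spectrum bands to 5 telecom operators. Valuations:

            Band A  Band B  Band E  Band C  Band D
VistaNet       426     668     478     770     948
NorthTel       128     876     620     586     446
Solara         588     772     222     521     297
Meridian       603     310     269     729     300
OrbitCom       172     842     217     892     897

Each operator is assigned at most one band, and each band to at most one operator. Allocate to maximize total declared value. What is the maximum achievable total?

This is a one-to-one assignment (maximum-weight bipartite matching).
Optimal: VistaNet→Band D ($948M), NorthTel→Band E ($620M), Solara→Band B ($772M), Meridian→Band A ($603M), OrbitCom→Band C ($892M) — total 948+620+772+603+892 = $3835M.
Column-greedy (each band in turn goes to its best remaining operator) gives $3146M, worse by 689.
Swapping NorthTel↔Solara (NorthTel→Band B $876M, Solara→Band E $222M) loses 294.

Max total: $3835M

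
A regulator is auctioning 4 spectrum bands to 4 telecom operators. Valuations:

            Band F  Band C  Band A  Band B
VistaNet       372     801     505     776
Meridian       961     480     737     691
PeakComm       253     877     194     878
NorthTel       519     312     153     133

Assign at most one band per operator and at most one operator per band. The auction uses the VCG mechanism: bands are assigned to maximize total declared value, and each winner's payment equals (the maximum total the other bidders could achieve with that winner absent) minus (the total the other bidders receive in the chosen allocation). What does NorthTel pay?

Efficient allocation: VistaNet→Band C ($801M), Meridian→Band A ($737M), PeakComm→Band B ($878M), NorthTel→Band F ($519M); total welfare W = $2935M.
NorthTel receives Band F at value $519M, so the others get W − 519 = $2416M.
Without NorthTel: best allocation of the remaining 3 bidders over all 4 bands is VistaNet→Band C ($801M), Meridian→Band F ($961M), PeakComm→Band B ($878M), total $2640M.
VCG payment = (others' best without NorthTel) − (others' welfare with NorthTel) = 2640 − 2416 = $224M.

NorthTel pays $224M.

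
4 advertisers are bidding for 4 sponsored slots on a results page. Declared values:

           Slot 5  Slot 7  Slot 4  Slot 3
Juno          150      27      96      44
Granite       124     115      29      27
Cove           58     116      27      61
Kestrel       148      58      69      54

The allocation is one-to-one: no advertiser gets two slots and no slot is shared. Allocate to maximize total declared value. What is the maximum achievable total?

Optimal: Juno→Slot 4 ($96), Granite→Slot 7 ($115), Cove→Slot 3 ($61), Kestrel→Slot 5 ($148) — total 96+115+61+148 = $420.
Row-greedy (each advertiser in turn takes its best remaining slot) gives $395, worse by 25.
Next-best assignment: Juno→Slot 5, Granite→Slot 7, Cove→Slot 3, Kestrel→Slot 4 = $395.

Max total: $420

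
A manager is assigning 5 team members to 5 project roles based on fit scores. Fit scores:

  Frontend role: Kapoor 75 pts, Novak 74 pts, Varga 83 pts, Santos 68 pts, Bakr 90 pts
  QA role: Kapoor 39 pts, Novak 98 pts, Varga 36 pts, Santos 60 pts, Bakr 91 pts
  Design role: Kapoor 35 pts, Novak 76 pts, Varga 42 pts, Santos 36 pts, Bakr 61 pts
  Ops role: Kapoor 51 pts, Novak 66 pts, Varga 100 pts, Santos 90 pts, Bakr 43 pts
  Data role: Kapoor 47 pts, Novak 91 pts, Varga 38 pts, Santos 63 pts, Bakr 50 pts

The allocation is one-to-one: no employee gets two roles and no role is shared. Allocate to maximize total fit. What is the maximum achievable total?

Maximum total: 405 pts

Optimal: Kapoor→Frontend role (75 pts), Novak→Design role (76 pts), Varga→Ops role (100 pts), Santos→Data role (63 pts), Bakr→QA role (91 pts) — total 75+76+100+63+91 = 405 pts.
Next-best assignment: Kapoor→Frontend role, Novak→QA role, Varga→Ops role, Santos→Data role, Bakr→Design role = 397 pts.
Every other assignment is strictly worse.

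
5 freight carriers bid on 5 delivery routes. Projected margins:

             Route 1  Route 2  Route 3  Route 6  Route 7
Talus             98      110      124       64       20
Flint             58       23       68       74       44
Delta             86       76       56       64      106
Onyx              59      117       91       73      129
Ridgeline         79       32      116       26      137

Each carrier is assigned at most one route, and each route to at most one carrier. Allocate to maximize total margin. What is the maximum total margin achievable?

Max total: $538k

Optimal: Talus→Route 3 ($124k), Flint→Route 6 ($74k), Delta→Route 1 ($86k), Onyx→Route 2 ($117k), Ridgeline→Route 7 ($137k) — total 124+74+86+117+137 = $538k.
Next-best assignment: Talus→Route 2, Flint→Route 6, Delta→Route 1, Onyx→Route 7, Ridgeline→Route 3 = $515k.
Swapping Delta↔Flint (Delta→Route 6 $64k, Flint→Route 1 $58k) loses 38.
Every other assignment is strictly worse.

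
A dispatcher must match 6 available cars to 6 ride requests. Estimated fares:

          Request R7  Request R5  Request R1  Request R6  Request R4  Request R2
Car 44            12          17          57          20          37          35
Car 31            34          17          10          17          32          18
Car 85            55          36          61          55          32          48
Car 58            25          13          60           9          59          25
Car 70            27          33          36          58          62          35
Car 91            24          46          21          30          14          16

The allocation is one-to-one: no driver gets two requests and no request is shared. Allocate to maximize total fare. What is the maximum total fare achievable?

This is the linear assignment problem.
Optimal: Car 44→Request R1 ($57), Car 31→Request R7 ($34), Car 85→Request R2 ($48), Car 58→Request R4 ($59), Car 70→Request R6 ($58), Car 91→Request R5 ($46) — total 57+34+48+59+58+46 = $302.
Column-greedy (each request in turn goes to its best remaining driver) gives $274, worse by 28.
No other one-to-one assignment exceeds $302.

Maximum total: $302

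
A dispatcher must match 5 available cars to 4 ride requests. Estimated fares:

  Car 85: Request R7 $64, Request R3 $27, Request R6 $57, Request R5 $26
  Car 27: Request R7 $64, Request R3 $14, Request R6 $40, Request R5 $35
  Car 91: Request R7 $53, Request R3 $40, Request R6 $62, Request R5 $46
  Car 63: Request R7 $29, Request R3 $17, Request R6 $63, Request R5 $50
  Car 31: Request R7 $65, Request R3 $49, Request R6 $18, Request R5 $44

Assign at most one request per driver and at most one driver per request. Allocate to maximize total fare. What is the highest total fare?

This is a one-to-one assignment (maximum-weight bipartite matching).
Optimal: Car 85→Request R7 ($64), Car 31→Request R3 ($49), Car 91→Request R6 ($62), Car 63→Request R5 ($50) — total 64+49+62+50 = $225.
Row-greedy (each driver in turn takes its best remaining request) gives $167, worse by 58.

Max total: $225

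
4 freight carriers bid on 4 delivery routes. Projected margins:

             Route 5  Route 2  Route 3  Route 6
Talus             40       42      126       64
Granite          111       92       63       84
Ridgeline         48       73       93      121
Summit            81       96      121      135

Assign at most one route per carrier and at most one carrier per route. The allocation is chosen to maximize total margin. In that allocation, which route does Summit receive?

Optimal: Talus→Route 3 ($126k), Granite→Route 5 ($111k), Ridgeline→Route 6 ($121k), Summit→Route 2 ($96k) — total 126+111+121+96 = $454k.
Max-entry greedy (repeatedly take the single best remaining cell) gives $445k, worse by 9.
Next-best assignment: Talus→Route 3, Granite→Route 5, Ridgeline→Route 2, Summit→Route 6 = $445k.
Swapping Summit↔Talus (Summit→Route 3 $121k, Talus→Route 2 $42k) loses 59.
Every other assignment is strictly worse.
Summit's own top route is Route 6 ($135k), but forcing Summit→Route 6 and reassigning the rest optimally gives only $445k — worse by 9.

Summit receives Route 2.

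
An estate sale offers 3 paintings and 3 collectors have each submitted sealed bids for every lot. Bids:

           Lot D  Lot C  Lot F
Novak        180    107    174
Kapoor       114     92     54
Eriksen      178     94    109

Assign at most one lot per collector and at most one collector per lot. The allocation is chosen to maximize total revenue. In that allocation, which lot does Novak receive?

Novak receives Lot F.

Optimal: Novak→Lot F ($174), Kapoor→Lot C ($92), Eriksen→Lot D ($178) — total 174+92+178 = $444.
Column-greedy (each lot in turn goes to its best remaining collector) gives $328, worse by 116.
Novak's own top lot is Lot D ($180), but forcing Novak→Lot D and reassigning the rest optimally gives only $381 — worse by 63.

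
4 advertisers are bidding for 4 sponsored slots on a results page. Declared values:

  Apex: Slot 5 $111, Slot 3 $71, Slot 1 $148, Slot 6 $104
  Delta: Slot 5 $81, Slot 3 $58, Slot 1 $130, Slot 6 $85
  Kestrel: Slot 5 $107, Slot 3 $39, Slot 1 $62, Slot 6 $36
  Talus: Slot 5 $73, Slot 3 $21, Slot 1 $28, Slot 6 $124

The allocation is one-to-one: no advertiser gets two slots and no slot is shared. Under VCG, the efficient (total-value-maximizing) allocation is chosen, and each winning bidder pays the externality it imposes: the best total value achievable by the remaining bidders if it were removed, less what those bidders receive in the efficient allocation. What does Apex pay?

Efficient allocation: Apex→Slot 1 ($148), Delta→Slot 3 ($58), Kestrel→Slot 5 ($107), Talus→Slot 6 ($124); total welfare W = $437.
Apex receives Slot 1 at value $148, so the others get W − 148 = $289.
Without Apex: best allocation of the remaining 3 bidders over all 4 slots is Delta→Slot 1 ($130), Kestrel→Slot 5 ($107), Talus→Slot 6 ($124), total $361.
VCG payment = (others' best without Apex) − (others' welfare with Apex) = 361 − 289 = $72.

Apex pays $72.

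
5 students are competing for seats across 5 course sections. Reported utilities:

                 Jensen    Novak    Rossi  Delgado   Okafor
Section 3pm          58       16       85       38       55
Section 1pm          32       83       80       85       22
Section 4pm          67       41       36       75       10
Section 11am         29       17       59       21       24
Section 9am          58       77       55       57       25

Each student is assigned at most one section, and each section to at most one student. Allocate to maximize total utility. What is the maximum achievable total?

Treat this as an assignment problem: match each student to one section.
Optimal: Jensen→Section 4pm (67 points), Novak→Section 9am (77 points), Rossi→Section 11am (59 points), Delgado→Section 1pm (85 points), Okafor→Section 3pm (55 points) — total 67+77+59+85+55 = 343 points.
Column-greedy (each section in turn goes to its best remaining student) gives 338 points, worse by 5.
Next-best assignment: Jensen→Section 4pm, Novak→Section 9am, Rossi→Section 3pm, Delgado→Section 1pm, Okafor→Section 11am = 338 points.
Checked against all permutations: 343 points is optimal.

Max total: 343 points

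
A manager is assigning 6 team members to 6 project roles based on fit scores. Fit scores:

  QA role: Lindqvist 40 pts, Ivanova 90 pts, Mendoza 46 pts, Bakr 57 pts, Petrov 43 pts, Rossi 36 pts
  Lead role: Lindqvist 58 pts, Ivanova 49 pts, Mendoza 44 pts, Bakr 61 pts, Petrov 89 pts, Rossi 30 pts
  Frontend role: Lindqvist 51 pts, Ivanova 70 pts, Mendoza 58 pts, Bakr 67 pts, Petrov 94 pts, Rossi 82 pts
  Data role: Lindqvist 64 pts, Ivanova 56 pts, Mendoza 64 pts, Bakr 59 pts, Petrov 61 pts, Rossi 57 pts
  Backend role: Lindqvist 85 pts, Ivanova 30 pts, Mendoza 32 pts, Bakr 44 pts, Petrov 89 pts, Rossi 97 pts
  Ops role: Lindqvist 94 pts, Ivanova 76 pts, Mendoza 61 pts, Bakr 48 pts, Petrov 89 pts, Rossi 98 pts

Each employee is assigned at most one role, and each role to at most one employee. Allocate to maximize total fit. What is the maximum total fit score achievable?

Max total: 501 pts

Optimal: Lindqvist→Ops role (94 pts), Ivanova→QA role (90 pts), Mendoza→Data role (64 pts), Bakr→Frontend role (67 pts), Petrov→Lead role (89 pts), Rossi→Backend role (97 pts) — total 94+90+64+67+89+97 = 501 pts.
Column-greedy (each role in turn goes to its best remaining employee) gives 430 pts, worse by 71.
Swapping Petrov↔Lindqvist (Petrov→Ops role 89 pts, Lindqvist→Lead role 58 pts) loses 36.
No other one-to-one assignment exceeds 501 pts.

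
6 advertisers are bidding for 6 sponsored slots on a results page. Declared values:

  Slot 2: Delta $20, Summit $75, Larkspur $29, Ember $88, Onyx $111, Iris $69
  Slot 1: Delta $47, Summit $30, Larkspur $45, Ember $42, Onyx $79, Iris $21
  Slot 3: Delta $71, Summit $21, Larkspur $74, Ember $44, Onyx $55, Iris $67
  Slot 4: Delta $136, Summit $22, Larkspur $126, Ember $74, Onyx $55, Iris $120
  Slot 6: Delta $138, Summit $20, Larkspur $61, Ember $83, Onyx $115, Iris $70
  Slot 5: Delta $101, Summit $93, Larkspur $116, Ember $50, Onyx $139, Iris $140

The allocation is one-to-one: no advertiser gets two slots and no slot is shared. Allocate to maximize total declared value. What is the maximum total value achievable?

Maximum total: $602

Optimal: Delta→Slot 6 ($138), Summit→Slot 2 ($75), Larkspur→Slot 4 ($126), Ember→Slot 3 ($44), Onyx→Slot 1 ($79), Iris→Slot 5 ($140) — total 138+75+126+44+79+140 = $602.
Row-greedy (each advertiser in turn takes its best remaining slot) gives $591, worse by 11.
Swapping Onyx↔Larkspur (Onyx→Slot 4 $55, Larkspur→Slot 1 $45) loses 105.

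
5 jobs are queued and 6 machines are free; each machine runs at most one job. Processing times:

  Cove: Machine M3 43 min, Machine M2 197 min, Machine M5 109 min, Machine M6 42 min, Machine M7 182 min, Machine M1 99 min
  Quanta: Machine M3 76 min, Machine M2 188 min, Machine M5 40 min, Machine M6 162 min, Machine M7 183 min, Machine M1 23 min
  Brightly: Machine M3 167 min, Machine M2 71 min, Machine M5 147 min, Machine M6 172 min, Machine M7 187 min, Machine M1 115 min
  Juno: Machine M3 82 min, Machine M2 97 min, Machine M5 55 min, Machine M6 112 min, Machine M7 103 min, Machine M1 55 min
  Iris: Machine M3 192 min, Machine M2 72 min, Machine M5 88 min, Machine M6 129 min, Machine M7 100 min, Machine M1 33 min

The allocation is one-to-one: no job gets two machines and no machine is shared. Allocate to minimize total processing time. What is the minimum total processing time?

Minimum total: 268 min

Optimal: Cove→Machine M6 (42 min), Quanta→Machine M5 (40 min), Brightly→Machine M2 (71 min), Juno→Machine M3 (82 min), Iris→Machine M1 (33 min) — total 42+40+71+82+33 = 268 min.
Min-entry greedy (repeatedly take the single cheapest remaining cell) gives 291 min, worse by 23.
Next-best assignment: Cove→Machine M6, Quanta→Machine M3, Brightly→Machine M2, Juno→Machine M5, Iris→Machine M1 = 277 min.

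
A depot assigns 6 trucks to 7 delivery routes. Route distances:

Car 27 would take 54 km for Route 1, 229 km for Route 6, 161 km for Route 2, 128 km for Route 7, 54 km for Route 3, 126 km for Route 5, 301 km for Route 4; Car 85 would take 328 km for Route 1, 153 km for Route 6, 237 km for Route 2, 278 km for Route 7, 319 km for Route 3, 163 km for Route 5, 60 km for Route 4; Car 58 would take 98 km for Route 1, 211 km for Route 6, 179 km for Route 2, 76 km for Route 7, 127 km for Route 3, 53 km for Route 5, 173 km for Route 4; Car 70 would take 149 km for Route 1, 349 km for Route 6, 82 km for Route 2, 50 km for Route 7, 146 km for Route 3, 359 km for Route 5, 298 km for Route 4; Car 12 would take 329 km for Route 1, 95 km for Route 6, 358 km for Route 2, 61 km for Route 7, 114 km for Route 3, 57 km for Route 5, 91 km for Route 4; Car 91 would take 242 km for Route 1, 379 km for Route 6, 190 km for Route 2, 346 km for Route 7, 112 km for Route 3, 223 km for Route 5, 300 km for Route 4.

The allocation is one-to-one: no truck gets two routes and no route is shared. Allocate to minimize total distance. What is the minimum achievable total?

Min total: 422 km

Optimal: Car 27→Route 1 (54 km), Car 85→Route 4 (60 km), Car 58→Route 5 (53 km), Car 70→Route 2 (82 km), Car 12→Route 7 (61 km), Car 91→Route 3 (112 km) — total 54+60+53+82+61+112 = 422 km.
Column-greedy (each route in turn goes to its cheapest remaining truck) gives 582 km, worse by 160.
Swapping Car 58↔Car 85 (Car 58→Route 4 173 km, Car 85→Route 5 163 km) adds 223.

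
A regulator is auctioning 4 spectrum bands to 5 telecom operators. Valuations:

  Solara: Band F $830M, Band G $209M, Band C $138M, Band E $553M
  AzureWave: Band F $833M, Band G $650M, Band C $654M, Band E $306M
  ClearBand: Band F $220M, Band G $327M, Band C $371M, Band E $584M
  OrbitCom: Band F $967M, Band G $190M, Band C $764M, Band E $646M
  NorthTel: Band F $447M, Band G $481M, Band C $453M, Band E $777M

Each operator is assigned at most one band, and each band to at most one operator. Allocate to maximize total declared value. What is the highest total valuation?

Max total: $3021M

Treat this as an assignment problem: match each operator to one band.
Optimal: Solara→Band F ($830M), AzureWave→Band G ($650M), OrbitCom→Band C ($764M), NorthTel→Band E ($777M) — total 830+650+764+777 = $3021M.
Column-greedy (each band in turn goes to its best remaining operator) gives $2654M, worse by 367.
Swapping NorthTel↔Solara (NorthTel→Band F $447M, Solara→Band E $553M) loses 607.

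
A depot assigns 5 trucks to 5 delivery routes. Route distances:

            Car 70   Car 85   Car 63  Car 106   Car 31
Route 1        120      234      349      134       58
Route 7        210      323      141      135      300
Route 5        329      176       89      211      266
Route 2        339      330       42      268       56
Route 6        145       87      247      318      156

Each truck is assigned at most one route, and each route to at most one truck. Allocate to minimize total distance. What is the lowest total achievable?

Optimal: Car 70→Route 1 (120 km), Car 85→Route 6 (87 km), Car 63→Route 5 (89 km), Car 106→Route 7 (135 km), Car 31→Route 2 (56 km) — total 120+87+89+135+56 = 487 km.
Column-greedy (each route in turn goes to its cheapest remaining truck) gives 757 km, worse by 270.
Next-best assignment: Car 70→Route 6, Car 85→Route 5, Car 63→Route 2, Car 106→Route 7, Car 31→Route 1 = 556 km.
Checked against all permutations: 487 km is optimal.

Minimum total: 487 km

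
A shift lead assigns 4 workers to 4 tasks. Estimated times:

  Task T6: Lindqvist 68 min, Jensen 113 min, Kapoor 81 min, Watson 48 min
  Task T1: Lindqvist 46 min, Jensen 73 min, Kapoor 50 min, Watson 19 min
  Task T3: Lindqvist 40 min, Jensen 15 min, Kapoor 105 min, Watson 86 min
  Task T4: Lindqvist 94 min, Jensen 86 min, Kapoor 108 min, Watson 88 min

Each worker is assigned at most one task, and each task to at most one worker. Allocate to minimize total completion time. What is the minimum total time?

Optimal: Lindqvist→Task T4 (94 min), Jensen→Task T3 (15 min), Kapoor→Task T1 (50 min), Watson→Task T6 (48 min) — total 94+15+50+48 = 207 min.
Row-greedy (each worker in turn takes its cheapest remaining task) gives 282 min, worse by 75.
Every other assignment is strictly worse.

Minimum total: 207 min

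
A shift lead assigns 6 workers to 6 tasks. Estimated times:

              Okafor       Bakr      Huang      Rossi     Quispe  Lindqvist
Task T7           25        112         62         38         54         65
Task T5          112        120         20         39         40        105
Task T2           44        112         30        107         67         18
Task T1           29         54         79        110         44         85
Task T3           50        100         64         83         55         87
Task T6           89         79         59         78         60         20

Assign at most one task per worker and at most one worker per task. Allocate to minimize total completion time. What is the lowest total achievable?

Min total: 223 min

Optimal: Okafor→Task T7 (25 min), Bakr→Task T1 (54 min), Huang→Task T2 (30 min), Rossi→Task T5 (39 min), Quispe→Task T3 (55 min), Lindqvist→Task T6 (20 min) — total 25+54+30+39+55+20 = 223 min.
Row-greedy (each worker in turn takes its cheapest remaining task) gives 250 min, worse by 27.
Swapping Rossi↔Lindqvist (Rossi→Task T6 78 min, Lindqvist→Task T5 105 min) adds 124.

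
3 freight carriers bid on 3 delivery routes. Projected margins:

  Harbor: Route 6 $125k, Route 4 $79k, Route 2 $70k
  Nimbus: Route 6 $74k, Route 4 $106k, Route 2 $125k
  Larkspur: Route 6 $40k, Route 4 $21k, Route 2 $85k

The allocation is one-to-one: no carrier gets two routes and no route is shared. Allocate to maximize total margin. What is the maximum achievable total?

Optimal: Harbor→Route 6 ($125k), Nimbus→Route 4 ($106k), Larkspur→Route 2 ($85k) — total 125+106+85 = $316k.
Max-entry greedy (repeatedly take the single best remaining cell) gives $271k, worse by 45.
Next-best assignment: Harbor→Route 6, Nimbus→Route 2, Larkspur→Route 4 = $271k.
Swapping Harbor↔Larkspur (Harbor→Route 2 $70k, Larkspur→Route 6 $40k) loses 100.
Checked against all permutations: $316k is optimal.

Maximum total: $316k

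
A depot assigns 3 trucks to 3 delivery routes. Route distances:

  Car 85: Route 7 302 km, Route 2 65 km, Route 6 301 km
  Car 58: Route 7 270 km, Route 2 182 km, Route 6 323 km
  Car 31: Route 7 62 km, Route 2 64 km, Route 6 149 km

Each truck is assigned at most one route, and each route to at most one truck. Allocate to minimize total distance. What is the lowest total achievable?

Optimal: Car 85→Route 2 (65 km), Car 58→Route 6 (323 km), Car 31→Route 7 (62 km) — total 65+323+62 = 450 km.
Next-best assignment: Car 85→Route 2, Car 58→Route 7, Car 31→Route 6 = 484 km.

Minimum total: 450 km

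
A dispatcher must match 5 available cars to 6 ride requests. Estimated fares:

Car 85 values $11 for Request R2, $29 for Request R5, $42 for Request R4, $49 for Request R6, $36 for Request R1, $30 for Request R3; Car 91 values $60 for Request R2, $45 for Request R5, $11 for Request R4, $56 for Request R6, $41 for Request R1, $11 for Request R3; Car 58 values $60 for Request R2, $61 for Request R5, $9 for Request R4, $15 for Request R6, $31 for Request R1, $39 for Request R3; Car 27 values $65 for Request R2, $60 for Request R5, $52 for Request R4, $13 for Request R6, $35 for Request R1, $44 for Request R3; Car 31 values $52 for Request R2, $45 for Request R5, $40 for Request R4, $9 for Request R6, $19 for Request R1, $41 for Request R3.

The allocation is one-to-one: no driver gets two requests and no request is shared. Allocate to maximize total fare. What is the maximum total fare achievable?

Treat this as an assignment problem: match each driver to one request.
Optimal: Car 85→Request R4 ($42), Car 91→Request R6 ($56), Car 58→Request R5 ($61), Car 27→Request R2 ($65), Car 31→Request R3 ($41) — total 42+56+61+65+41 = $265.
Row-greedy (each driver in turn takes its best remaining request) gives $263, worse by 2.
Next-best assignment: Car 85→Request R6, Car 91→Request R2, Car 58→Request R5, Car 27→Request R4, Car 31→Request R3 = $263.

Max total: $265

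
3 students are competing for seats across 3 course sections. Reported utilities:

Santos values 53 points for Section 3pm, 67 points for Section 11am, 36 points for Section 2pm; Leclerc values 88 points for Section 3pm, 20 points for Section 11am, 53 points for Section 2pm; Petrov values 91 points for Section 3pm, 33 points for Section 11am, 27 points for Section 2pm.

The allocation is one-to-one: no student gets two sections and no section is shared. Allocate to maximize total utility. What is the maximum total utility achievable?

This is the linear assignment problem.
Optimal: Santos→Section 11am (67 points), Leclerc→Section 2pm (53 points), Petrov→Section 3pm (91 points) — total 67+53+91 = 211 points.
Row-greedy (each student in turn takes its best remaining section) gives 182 points, worse by 29.
Next-best assignment: Santos→Section 11am, Leclerc→Section 3pm, Petrov→Section 2pm = 182 points.
Swapping Leclerc↔Santos (Leclerc→Section 11am 20 points, Santos→Section 2pm 36 points) loses 64.
No other one-to-one assignment exceeds 211 points.

Max total: 211 points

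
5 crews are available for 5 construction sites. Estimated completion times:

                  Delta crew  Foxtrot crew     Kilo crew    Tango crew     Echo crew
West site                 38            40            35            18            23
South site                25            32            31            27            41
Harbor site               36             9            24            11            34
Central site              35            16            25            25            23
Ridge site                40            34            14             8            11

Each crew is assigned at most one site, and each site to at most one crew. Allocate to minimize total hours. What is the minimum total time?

Min total: 88 hours

Optimal: Delta crew→South site (25 hours), Foxtrot crew→Harbor site (9 hours), Kilo crew→Central site (25 hours), Tango crew→West site (18 hours), Echo crew→Ridge site (11 hours) — total 25+9+25+18+11 = 88 hours.
Row-greedy (each crew in turn takes its cheapest remaining site) gives 89 hours, worse by 1.
Swapping Delta crew↔Echo crew (Delta crew→Ridge site 40 hours, Echo crew→South site 41 hours) adds 45.
Every other assignment is strictly worse.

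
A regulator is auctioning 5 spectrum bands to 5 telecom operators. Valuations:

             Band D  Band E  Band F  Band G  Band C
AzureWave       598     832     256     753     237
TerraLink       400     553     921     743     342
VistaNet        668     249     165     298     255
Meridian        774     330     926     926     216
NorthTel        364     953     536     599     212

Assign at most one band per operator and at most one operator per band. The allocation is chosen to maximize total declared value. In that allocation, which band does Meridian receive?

Meridian receives Band G.

This is a one-to-one assignment (maximum-weight bipartite matching).
Optimal: AzureWave→Band C ($237M), TerraLink→Band F ($921M), VistaNet→Band D ($668M), Meridian→Band G ($926M), NorthTel→Band E ($953M) — total 237+921+668+926+953 = $3705M.
Column-greedy (each band in turn goes to its best remaining operator) gives $3656M, worse by 49.
Next-best assignment: AzureWave→Band G, TerraLink→Band F, VistaNet→Band C, Meridian→Band D, NorthTel→Band E = $3656M.
No other one-to-one assignment exceeds $3705M.
Meridian's own top band is Band F ($926M), but forcing Meridian→Band F and reassigning the rest optimally gives only $3642M — worse by 63.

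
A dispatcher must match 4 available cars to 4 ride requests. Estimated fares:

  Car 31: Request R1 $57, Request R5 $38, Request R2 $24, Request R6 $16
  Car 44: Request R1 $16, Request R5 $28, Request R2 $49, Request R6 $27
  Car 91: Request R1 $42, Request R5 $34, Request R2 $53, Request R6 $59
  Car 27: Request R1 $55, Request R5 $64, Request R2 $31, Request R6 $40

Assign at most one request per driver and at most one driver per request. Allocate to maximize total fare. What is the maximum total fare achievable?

Maximum total: $229

Optimal: Car 31→Request R1 ($57), Car 44→Request R2 ($49), Car 91→Request R6 ($59), Car 27→Request R5 ($64) — total 57+49+59+64 = $229.
Swapping Car 31↔Car 91 (Car 31→Request R6 $16, Car 91→Request R1 $42) loses 58.
Every other assignment is strictly worse.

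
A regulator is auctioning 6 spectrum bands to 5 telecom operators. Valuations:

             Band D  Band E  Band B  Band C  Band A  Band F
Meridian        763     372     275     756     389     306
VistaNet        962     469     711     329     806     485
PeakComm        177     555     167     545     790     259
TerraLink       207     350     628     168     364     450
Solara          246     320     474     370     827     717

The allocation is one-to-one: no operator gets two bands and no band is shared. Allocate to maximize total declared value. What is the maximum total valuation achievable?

Optimal: Meridian→Band C ($756M), VistaNet→Band D ($962M), PeakComm→Band A ($790M), TerraLink→Band B ($628M), Solara→Band F ($717M) — total 756+962+790+628+717 = $3853M.
Swapping TerraLink↔Meridian (TerraLink→Band C $168M, Meridian→Band B $275M) loses 941.

Maximum total: $3853M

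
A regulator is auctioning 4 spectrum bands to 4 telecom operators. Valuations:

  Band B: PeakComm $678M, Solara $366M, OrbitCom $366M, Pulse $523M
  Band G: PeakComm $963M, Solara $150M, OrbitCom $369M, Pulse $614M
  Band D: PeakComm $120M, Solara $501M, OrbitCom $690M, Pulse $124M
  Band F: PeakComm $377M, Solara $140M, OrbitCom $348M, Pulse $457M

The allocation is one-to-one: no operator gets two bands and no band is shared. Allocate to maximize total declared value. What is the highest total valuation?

Max total: $2476M

This is the linear assignment problem.
Optimal: PeakComm→Band G ($963M), Solara→Band B ($366M), OrbitCom→Band D ($690M), Pulse→Band F ($457M) — total 963+366+690+457 = $2476M.
Column-greedy (each band in turn goes to its best remaining operator) gives $2122M, worse by 354.
Next-best assignment: PeakComm→Band G, Solara→Band D, OrbitCom→Band F, Pulse→Band B = $2335M.
Checked against all permutations: $2476M is optimal.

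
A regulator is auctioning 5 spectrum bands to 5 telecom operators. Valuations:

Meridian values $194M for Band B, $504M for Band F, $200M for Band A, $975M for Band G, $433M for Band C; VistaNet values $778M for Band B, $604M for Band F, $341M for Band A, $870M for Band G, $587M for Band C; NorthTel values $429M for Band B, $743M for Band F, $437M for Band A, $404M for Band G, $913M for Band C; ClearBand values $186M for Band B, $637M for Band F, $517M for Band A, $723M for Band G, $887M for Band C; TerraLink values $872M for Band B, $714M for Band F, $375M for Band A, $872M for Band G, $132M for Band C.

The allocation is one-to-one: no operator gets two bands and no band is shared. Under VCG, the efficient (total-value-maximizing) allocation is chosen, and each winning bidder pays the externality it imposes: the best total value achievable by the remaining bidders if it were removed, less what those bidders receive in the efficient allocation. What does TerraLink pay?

TerraLink pays $200M.

Efficient allocation: Meridian→Band G ($975M), VistaNet→Band B ($778M), NorthTel→Band C ($913M), ClearBand→Band A ($517M), TerraLink→Band F ($714M); total welfare W = $3897M.
TerraLink receives Band F at value $714M, so the others get W − 714 = $3183M.
Without TerraLink: best allocation of the remaining 4 bidders over all 5 bands is Meridian→Band G ($975M), VistaNet→Band B ($778M), NorthTel→Band F ($743M), ClearBand→Band C ($887M), total $3383M.
VCG payment = (others' best without TerraLink) − (others' welfare with TerraLink) = 3383 − 3183 = $200M.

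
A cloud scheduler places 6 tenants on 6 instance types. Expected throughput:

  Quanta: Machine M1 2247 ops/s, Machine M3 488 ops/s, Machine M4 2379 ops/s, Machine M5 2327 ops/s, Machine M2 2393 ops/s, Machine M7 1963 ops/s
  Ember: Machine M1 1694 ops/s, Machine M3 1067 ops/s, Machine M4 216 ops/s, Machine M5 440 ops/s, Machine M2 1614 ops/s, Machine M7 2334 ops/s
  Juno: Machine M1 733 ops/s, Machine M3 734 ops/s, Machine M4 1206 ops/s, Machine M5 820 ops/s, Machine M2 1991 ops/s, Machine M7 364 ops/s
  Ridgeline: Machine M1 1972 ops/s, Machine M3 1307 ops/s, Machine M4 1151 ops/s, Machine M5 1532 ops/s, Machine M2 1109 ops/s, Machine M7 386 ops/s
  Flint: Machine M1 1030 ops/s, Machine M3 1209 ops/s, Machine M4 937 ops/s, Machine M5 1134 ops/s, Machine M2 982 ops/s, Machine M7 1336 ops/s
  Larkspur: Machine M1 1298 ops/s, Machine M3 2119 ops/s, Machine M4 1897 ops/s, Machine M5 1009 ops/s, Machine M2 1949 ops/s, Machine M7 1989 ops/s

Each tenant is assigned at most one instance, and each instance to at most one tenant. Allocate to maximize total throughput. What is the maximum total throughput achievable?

Treat this as an assignment problem: match each tenant to one instance.
Optimal: Quanta→Machine M4 (2379 ops/s), Ember→Machine M7 (2334 ops/s), Juno→Machine M2 (1991 ops/s), Ridgeline→Machine M1 (1972 ops/s), Flint→Machine M5 (1134 ops/s), Larkspur→Machine M3 (2119 ops/s) — total 2379+2334+1991+1972+1134+2119 = 11929 ops/s.
Row-greedy (each tenant in turn takes its best remaining instance) gives 10123 ops/s, worse by 1806.
No other one-to-one assignment exceeds 11929 ops/s.

Maximum total: 11929 ops/s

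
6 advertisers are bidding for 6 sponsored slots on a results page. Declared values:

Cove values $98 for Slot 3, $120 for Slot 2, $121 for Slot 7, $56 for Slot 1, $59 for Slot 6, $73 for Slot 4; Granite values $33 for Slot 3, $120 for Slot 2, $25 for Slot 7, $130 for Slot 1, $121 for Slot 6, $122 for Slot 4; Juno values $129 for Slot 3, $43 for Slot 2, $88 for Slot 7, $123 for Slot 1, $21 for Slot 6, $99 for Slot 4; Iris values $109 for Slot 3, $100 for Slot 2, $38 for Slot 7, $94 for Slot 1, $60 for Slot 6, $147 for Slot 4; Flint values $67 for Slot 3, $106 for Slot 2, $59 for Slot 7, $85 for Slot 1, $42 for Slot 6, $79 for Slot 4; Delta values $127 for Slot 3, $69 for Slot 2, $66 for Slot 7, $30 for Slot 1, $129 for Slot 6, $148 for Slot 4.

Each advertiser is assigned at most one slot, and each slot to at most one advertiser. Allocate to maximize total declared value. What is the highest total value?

Optimal: Cove→Slot 7 ($121), Granite→Slot 1 ($130), Juno→Slot 3 ($129), Iris→Slot 4 ($147), Flint→Slot 2 ($106), Delta→Slot 6 ($129) — total 121+130+129+147+106+129 = $762.
Swapping Iris↔Juno (Iris→Slot 3 $109, Juno→Slot 4 $99) loses 68.
Checked against all permutations: $762 is optimal.

Max total: $762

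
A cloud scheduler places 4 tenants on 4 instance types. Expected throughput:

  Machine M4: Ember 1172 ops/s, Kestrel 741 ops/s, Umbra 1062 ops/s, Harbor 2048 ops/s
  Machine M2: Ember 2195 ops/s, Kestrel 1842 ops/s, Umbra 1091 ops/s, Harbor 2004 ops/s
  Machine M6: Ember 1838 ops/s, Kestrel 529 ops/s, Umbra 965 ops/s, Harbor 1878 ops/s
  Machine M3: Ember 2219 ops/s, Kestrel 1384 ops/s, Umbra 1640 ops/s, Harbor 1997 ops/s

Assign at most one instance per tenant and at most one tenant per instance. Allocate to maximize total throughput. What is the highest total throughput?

Maximum total: 7368 ops/s

Optimal: Ember→Machine M6 (1838 ops/s), Kestrel→Machine M2 (1842 ops/s), Umbra→Machine M3 (1640 ops/s), Harbor→Machine M4 (2048 ops/s) — total 1838+1842+1640+2048 = 7368 ops/s.
Column-greedy (each instance in turn goes to its best remaining tenant) gives 6592 ops/s, worse by 776.
Next-best assignment: Ember→Machine M3, Kestrel→Machine M2, Umbra→Machine M6, Harbor→Machine M4 = 7074 ops/s.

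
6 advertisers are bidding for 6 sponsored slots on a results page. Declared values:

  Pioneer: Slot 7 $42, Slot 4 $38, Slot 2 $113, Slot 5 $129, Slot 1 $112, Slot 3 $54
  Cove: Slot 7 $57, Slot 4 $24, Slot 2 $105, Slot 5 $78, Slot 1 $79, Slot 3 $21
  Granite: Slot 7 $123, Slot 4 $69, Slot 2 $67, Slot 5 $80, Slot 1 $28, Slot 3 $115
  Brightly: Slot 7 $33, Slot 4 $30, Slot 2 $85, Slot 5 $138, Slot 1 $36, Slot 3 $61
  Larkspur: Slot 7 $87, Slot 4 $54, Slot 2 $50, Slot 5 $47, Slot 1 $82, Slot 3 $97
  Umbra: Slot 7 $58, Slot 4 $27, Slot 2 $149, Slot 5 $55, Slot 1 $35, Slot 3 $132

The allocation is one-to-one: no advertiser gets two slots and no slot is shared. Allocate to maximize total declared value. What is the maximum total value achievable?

Max total: $664

Optimal: Pioneer→Slot 1 ($112), Cove→Slot 2 ($105), Granite→Slot 7 ($123), Brightly→Slot 5 ($138), Larkspur→Slot 4 ($54), Umbra→Slot 3 ($132) — total 112+105+123+138+54+132 = $664.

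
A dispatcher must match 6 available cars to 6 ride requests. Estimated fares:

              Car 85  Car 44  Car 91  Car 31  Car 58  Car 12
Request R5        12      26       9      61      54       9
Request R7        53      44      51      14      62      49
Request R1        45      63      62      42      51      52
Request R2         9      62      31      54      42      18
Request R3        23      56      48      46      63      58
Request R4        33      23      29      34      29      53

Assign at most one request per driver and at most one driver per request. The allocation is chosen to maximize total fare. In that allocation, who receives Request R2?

Car 44 receives Request R2.

This is the linear assignment problem.
Optimal: Car 85→Request R7 ($53), Car 44→Request R2 ($62), Car 91→Request R1 ($62), Car 31→Request R5 ($61), Car 58→Request R3 ($63), Car 12→Request R4 ($53) — total 53+62+62+61+63+53 = $354.
Row-greedy (each driver in turn takes its best remaining request) gives $320, worse by 34.
Next-best assignment: Car 85→Request R4, Car 44→Request R2, Car 91→Request R1, Car 31→Request R5, Car 58→Request R7, Car 12→Request R3 = $338.
Car 44's own top request is Request R1 ($63), but forcing Car 44→Request R1 and reassigning the rest optimally gives only $325 — worse by 29.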